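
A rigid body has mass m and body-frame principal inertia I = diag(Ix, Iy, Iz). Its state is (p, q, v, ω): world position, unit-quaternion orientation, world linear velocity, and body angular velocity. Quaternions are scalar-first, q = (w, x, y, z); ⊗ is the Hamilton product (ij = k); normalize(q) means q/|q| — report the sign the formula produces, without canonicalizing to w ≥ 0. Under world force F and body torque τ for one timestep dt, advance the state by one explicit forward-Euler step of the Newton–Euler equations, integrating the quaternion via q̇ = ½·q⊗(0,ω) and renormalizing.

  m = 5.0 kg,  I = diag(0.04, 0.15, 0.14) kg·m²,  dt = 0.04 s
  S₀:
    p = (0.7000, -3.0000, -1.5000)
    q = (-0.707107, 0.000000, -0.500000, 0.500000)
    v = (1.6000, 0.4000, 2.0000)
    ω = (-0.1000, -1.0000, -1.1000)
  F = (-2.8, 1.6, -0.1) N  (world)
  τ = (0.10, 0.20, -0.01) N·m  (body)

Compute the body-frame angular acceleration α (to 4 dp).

α = (2.7750, 1.4067, -0.1500)

gyro term ω×Iω = (-0.0110, -0.0110, 0.0110)
angular accel α = (2.7750, 1.4067, -0.1500)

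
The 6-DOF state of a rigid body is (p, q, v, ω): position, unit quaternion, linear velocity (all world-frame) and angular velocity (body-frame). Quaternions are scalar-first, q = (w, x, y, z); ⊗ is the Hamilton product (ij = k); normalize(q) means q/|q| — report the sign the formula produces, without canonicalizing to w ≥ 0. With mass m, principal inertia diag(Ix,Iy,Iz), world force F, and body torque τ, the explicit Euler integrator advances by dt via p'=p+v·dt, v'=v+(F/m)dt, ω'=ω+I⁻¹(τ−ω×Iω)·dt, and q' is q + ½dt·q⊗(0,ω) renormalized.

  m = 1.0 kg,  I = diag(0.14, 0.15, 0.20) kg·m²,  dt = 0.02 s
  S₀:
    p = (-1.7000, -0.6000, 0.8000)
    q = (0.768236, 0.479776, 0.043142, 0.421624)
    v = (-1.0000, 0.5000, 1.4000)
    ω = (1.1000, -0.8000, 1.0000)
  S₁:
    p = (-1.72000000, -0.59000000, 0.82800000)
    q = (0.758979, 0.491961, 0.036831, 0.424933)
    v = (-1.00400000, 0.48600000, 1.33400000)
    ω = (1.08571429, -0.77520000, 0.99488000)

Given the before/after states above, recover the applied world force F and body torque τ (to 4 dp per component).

Δω = ω₁−ω₀ = (-0.01428571, 0.02480000, -0.00512000)
I·α + gyro = (-0.1400, 0.1200, -0.0600)
v₁ − v₀ = (-0.00400000, -0.01400000, -0.06600000)
applied force F = (-0.2000, -0.7000, -3.3000)

F = (-0.2000, -0.7000, -3.3000)
τ = (-0.1400, 0.1200, -0.0600)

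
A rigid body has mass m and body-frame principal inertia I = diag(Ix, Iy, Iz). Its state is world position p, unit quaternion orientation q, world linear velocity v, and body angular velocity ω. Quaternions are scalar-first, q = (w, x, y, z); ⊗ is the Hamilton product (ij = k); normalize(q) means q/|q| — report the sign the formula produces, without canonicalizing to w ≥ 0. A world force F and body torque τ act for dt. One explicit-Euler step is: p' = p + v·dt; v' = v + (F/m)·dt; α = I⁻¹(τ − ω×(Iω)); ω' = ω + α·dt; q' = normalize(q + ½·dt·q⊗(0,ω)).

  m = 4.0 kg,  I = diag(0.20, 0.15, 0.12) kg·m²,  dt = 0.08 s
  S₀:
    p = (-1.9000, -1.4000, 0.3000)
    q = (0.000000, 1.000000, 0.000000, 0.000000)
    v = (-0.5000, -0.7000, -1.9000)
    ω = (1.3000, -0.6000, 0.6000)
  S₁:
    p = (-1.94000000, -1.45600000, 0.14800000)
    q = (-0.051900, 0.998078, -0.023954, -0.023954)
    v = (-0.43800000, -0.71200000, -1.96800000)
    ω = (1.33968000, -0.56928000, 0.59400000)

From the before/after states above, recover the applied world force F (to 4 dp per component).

F = (3.1000, -0.6000, -3.4000)

velocity change Δv = (0.06200000, -0.01200000, -0.06800000)
m·(v₁−v₀)/dt = (3.1000, -0.6000, -3.4000)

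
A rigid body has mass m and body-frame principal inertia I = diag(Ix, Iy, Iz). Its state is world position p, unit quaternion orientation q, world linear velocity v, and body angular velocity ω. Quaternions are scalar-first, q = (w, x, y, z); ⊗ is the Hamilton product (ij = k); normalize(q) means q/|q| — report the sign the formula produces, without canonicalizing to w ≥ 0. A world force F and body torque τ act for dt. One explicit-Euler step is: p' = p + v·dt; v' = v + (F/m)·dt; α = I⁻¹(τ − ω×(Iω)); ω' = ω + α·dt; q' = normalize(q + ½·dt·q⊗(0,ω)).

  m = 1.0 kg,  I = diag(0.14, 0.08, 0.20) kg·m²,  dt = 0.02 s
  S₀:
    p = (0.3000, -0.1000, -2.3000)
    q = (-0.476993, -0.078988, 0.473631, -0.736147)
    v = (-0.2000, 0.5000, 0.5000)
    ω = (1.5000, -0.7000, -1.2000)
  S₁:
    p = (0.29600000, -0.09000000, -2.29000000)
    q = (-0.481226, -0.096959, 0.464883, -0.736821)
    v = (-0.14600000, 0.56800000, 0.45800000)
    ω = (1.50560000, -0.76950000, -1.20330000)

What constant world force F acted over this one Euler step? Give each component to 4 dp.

F = (2.7000, 3.4000, -2.1000)

Δv = v₁−v₀ = (0.05400000, 0.06800000, -0.04200000)
m·(v₁−v₀)/dt = (2.7000, 3.4000, -2.1000)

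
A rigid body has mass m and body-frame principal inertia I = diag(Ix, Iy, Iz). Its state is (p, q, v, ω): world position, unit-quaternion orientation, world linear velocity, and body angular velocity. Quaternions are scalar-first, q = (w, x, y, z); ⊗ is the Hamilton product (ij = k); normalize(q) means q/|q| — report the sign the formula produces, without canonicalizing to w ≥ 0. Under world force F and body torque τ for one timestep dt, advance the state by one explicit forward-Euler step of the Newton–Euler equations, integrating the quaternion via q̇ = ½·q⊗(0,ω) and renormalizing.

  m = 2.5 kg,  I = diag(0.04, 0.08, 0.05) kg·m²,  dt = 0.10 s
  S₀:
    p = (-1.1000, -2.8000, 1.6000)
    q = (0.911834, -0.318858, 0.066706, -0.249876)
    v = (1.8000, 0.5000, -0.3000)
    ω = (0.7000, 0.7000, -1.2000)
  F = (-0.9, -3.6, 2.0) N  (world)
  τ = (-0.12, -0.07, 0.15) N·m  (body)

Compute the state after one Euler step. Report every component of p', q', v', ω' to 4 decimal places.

ω×(Iω) gyroscopic = (0.0252, 0.0084, 0.0196)
angular accel α = (-3.6300, -0.9800, 2.6080)
new body rate ω' = (0.3370, 0.6020, -0.9392)
2q̇ = q⊗(0,ω) = (-0.1233448, 0.7331498, 0.0807410, -1.3640956)
q' = normalize(q + ½dt·q⊗(0,ω)) = (0.9029, -0.2814, 0.0705, -0.3171)
linear accel F/m = (-0.3600, -1.4400, 0.8000)
p' = p + v·dt = (-0.9200, -2.7500, 1.5700)
v' = v + a·dt = (1.7640, 0.3560, -0.2200)

p' = (-0.9200, -2.7500, 1.5700)
q' = (0.9029, -0.2814, 0.0705, -0.3171)
v' = (1.7640, 0.3560, -0.2200)
ω' = (0.3370, 0.6020, -0.9392)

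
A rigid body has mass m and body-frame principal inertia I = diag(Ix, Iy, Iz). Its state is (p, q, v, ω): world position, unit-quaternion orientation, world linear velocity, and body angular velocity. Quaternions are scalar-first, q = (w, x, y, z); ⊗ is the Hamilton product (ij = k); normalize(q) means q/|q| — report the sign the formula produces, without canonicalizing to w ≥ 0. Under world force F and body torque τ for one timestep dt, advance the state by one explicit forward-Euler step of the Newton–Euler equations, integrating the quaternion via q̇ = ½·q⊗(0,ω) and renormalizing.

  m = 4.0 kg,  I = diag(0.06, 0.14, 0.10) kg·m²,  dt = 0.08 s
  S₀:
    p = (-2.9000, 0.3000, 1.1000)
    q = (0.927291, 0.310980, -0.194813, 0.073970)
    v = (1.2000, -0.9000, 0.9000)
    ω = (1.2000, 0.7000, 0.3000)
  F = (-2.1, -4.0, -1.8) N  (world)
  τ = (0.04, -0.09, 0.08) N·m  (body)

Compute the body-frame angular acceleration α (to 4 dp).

ω×(Iω) gyroscopic = (-0.0084, -0.0144, 0.0672)
(τ − ω×Iω)/I = (0.8067, -0.5400, 0.1280)

α = (0.8067, -0.5400, 0.1280)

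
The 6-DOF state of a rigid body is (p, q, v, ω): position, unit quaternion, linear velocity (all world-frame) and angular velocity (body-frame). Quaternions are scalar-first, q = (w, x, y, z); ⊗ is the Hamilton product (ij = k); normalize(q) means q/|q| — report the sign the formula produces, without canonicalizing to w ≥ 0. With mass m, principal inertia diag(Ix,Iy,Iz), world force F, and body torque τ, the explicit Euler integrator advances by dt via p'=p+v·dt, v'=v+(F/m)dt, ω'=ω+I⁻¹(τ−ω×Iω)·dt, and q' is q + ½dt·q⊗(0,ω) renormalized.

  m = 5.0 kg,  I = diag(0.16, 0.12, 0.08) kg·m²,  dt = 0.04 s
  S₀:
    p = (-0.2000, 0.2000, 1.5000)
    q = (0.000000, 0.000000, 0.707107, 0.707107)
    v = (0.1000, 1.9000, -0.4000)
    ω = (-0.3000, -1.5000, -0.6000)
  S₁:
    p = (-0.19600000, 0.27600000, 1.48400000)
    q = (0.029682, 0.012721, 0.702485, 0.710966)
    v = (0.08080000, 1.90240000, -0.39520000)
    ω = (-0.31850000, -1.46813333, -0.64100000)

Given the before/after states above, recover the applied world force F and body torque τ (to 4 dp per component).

F = (-2.4000, 0.3000, 0.6000)
τ = (-0.1100, 0.1100, -0.1000)

Δv = v₁−v₀ = (-0.01920000, 0.00240000, 0.00480000)
F = m·Δv/dt = (-2.4000, 0.3000, 0.6000)
rate change Δω = (-0.01850000, 0.03186667, -0.04100000)
τ = I·(Δω/dt) + ω₀×(Iω₀) = (-0.1100, 0.1100, -0.1000)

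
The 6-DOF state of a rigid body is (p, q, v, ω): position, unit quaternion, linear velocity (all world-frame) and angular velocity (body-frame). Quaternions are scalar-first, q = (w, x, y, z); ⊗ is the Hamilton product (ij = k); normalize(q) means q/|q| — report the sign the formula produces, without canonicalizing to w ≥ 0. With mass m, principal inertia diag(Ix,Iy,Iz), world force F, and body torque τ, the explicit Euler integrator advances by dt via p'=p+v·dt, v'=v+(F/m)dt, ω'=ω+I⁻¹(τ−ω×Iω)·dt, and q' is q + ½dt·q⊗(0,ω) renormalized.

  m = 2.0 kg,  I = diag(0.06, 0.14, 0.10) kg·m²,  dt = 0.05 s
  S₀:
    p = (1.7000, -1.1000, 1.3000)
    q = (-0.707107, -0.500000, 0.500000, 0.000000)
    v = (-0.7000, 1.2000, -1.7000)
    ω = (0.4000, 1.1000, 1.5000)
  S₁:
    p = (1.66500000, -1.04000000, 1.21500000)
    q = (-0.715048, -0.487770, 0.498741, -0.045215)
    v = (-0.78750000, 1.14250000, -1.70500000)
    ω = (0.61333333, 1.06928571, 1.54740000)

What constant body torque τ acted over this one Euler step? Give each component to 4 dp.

ω₁ − ω₀ = (0.21333333, -0.03071429, 0.04740000)
ω₀×(Iω₀) = (-0.0660, -0.0240, 0.0352)
τ = I·(Δω/dt) + ω₀×(Iω₀) = (0.1900, -0.1100, 0.1300)

τ = (0.1900, -0.1100, 0.1300)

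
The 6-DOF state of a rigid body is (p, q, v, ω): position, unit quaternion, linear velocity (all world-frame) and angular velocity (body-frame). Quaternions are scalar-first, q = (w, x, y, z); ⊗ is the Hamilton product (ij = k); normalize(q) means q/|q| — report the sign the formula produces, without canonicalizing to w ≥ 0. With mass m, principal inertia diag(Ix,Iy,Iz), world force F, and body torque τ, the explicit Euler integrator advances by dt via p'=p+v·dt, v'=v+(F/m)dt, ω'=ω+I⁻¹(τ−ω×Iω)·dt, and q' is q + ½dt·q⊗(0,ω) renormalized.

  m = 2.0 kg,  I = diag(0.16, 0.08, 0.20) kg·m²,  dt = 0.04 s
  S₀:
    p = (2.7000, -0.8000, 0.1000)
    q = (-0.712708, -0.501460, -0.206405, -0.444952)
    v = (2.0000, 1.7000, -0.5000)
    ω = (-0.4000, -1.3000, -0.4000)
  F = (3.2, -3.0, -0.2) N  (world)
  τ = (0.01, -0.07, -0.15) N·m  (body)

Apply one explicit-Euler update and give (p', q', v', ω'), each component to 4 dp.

p' = p + v·dt = (2.7800, -0.7320, 0.0800)
v + (F/m)dt = (2.0640, 1.6400, -0.5040)
gyro term ω×Iω = (0.0624, -0.0064, -0.0416)
α = I⁻¹(τ − ω×Iω) = (-0.3275, -0.7950, -0.5420)
ω' = ω + α·dt = (-0.4131, -1.3318, -0.4217)
2q̇ = q⊗(0,ω) = (-0.6468913, -0.2107924, 0.9039172, 0.8544192)
q + ½dt·q⊗(0,ω), renormalized = (-0.7254, -0.5055, -0.1883, -0.4277)

p' = (2.7800, -0.7320, 0.0800)
q' = (-0.7254, -0.5055, -0.1883, -0.4277)
v' = (2.0640, 1.6400, -0.5040)
ω' = (-0.4131, -1.3318, -0.4217)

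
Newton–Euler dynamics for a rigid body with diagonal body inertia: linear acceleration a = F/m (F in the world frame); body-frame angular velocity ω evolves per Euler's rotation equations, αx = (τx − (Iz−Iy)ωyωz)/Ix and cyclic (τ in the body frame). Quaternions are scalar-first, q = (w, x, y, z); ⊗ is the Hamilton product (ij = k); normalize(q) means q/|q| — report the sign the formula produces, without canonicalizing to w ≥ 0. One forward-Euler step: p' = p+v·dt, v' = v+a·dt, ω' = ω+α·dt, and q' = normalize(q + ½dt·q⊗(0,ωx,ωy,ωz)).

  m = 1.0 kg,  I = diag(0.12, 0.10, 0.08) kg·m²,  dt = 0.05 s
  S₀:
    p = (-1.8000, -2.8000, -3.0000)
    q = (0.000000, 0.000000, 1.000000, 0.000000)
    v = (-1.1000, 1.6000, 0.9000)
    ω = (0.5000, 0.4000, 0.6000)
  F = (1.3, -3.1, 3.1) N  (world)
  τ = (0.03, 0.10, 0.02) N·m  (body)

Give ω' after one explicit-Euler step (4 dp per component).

ω' = (0.5145, 0.4440, 0.6150)

α = I⁻¹(τ − ω×Iω) = (0.2900, 0.8800, 0.3000)
new body rate ω' = (0.5145, 0.4440, 0.6150)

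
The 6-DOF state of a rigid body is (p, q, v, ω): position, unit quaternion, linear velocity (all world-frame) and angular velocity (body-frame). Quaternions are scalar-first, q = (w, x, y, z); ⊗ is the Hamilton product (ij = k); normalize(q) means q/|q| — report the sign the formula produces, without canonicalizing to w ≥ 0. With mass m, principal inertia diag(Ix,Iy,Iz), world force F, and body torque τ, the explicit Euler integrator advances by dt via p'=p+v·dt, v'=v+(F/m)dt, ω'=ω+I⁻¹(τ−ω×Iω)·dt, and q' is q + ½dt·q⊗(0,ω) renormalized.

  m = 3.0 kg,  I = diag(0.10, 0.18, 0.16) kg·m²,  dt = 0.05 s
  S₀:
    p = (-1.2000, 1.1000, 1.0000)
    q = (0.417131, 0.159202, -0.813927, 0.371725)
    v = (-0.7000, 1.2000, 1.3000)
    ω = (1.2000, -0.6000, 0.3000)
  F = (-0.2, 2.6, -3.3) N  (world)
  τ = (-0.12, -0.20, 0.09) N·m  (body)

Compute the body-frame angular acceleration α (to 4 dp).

α = (-1.2360, -0.9911, 0.9225)

gyro term ω×Iω = (0.0036, -0.0216, -0.0576)
(τ − ω×Iω)/I = (-1.2360, -0.9911, 0.9225)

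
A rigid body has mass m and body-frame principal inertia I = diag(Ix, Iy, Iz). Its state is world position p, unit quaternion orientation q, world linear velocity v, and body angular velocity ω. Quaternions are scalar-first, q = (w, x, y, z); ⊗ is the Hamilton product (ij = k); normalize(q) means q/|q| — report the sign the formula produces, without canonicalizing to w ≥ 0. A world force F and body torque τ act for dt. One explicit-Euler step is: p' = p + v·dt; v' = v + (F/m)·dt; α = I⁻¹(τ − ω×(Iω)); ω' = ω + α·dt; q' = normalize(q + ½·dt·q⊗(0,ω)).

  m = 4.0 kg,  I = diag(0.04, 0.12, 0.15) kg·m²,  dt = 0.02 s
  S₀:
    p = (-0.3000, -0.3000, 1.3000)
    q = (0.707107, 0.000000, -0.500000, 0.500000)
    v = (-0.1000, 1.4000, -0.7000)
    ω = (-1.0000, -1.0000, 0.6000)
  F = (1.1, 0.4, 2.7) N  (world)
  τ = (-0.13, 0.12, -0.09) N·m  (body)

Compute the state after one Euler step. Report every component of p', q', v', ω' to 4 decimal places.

p' = (-0.3020, -0.2720, 1.2860)
q' = (0.6990, -0.0051, -0.5120, 0.4992)
v' = (-0.0945, 1.4020, -0.6865)
ω' = (-1.0560, -0.9910, 0.5773)

gyro term ω×Iω = (-0.0180, 0.0660, 0.0800)
(τ − ω×Iω)/I = (-2.8000, 0.4500, -1.1333)
ω + α·dt = (-1.0560, -0.9910, 0.5773)
Hamilton product q⊗(0,ω) = (-0.8000000, -0.5071070, -1.2071070, -0.0757358)
updated quaternion q' = (0.6990, -0.0051, -0.5120, 0.4992)
linear accel F/m = (0.2750, 0.1000, 0.6750)
new position p' = (-0.3020, -0.2720, 1.2860)
new velocity v' = (-0.0945, 1.4020, -0.6865)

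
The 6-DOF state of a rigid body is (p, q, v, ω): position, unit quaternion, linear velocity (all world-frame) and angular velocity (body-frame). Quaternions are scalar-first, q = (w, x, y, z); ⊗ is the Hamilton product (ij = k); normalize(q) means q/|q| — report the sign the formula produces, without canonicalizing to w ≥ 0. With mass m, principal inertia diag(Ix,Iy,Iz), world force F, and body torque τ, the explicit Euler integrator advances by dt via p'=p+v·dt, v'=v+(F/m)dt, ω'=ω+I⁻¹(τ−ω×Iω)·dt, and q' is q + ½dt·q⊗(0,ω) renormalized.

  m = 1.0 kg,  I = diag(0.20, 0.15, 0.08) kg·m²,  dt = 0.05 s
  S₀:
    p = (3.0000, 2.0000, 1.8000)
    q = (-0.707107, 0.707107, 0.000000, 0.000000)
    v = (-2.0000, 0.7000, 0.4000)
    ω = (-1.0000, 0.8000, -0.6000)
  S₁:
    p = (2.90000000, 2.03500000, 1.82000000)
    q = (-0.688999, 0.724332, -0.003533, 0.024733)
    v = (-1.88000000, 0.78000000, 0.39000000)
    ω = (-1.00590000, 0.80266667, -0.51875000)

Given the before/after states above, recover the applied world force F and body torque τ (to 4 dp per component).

F = (2.4000, 1.6000, -0.2000)
τ = (0.0100, 0.0800, 0.1700)

Δω = ω₁−ω₀ = (-0.00590000, 0.00266667, 0.08125000)
gyro term ω₀×Iω₀ = (0.0336, 0.0720, 0.0400)
τ = I·(Δω/dt) + ω₀×(Iω₀) = (0.0100, 0.0800, 0.1700)
velocity change Δv = (0.12000000, 0.08000000, -0.01000000)
F = m·Δv/dt = (2.4000, 1.6000, -0.2000)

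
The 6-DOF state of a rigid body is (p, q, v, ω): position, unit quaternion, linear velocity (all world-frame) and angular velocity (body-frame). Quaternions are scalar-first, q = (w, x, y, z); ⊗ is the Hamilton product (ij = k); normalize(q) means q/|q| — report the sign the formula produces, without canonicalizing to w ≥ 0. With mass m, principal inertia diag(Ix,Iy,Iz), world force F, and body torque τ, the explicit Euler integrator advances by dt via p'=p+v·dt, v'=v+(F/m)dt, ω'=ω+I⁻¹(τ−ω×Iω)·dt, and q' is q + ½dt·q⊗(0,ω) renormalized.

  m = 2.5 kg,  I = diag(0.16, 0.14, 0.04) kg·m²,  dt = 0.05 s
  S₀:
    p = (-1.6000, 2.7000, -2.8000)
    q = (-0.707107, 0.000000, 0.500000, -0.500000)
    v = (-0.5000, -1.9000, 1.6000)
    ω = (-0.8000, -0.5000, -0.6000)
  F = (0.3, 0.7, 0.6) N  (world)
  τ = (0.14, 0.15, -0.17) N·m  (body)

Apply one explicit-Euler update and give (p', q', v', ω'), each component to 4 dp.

p' = (-1.6250, 2.6050, -2.7200)
q' = (-0.7081, 0.0004, 0.5186, -0.4792)
v' = (-0.4940, -1.8860, 1.6120)
ω' = (-0.7469, -0.4670, -0.8025)

angular accel α = (1.0625, 0.6600, -4.0500)
ω' = ω + α·dt = (-0.7469, -0.4670, -0.8025)
q⊗(0,ω) = (-0.0500000, 0.0156856, 0.7535535, 0.8242642)
q + ½dt·q⊗(0,ω), renormalized = (-0.7081, 0.0004, 0.5186, -0.4792)
linear accel F/m = (0.1200, 0.2800, 0.2400)
new position p' = (-1.6250, 2.6050, -2.7200)
v' = v + a·dt = (-0.4940, -1.8860, 1.6120)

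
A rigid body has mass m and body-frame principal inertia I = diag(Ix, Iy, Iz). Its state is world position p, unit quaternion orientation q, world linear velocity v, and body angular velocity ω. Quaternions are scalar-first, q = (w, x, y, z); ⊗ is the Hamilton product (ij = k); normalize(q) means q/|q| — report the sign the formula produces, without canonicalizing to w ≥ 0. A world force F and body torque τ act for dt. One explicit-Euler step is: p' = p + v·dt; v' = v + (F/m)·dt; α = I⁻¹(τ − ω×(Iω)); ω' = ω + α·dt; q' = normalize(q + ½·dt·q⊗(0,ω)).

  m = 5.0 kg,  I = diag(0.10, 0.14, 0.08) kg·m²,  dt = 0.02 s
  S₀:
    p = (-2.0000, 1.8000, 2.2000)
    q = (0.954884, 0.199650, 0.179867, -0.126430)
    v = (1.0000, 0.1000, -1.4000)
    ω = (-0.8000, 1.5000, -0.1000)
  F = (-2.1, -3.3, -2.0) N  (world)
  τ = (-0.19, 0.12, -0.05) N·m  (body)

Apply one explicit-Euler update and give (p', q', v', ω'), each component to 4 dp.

p' = (-1.9800, 1.8020, 2.1720)
q' = (0.9535, 0.1937, 0.1954, -0.1229)
v' = (0.9916, 0.0868, -1.4080)
ω' = (-0.8398, 1.5169, -0.1005)

linear accel F/m = (-0.4200, -0.6600, -0.4000)
new position p' = (-1.9800, 1.8020, 2.1720)
v + (F/m)dt = (0.9916, 0.0868, -1.4080)
(τ − ω×Iω)/I = (-1.9900, 0.8457, -0.0250)
new body rate ω' = (-0.8398, 1.5169, -0.1005)
2q̇ = q⊗(0,ω) = (-0.1227235, -0.5922489, 1.5534350, 0.3478802)
updated quaternion q' = (0.9535, 0.1937, 0.1954, -0.1229)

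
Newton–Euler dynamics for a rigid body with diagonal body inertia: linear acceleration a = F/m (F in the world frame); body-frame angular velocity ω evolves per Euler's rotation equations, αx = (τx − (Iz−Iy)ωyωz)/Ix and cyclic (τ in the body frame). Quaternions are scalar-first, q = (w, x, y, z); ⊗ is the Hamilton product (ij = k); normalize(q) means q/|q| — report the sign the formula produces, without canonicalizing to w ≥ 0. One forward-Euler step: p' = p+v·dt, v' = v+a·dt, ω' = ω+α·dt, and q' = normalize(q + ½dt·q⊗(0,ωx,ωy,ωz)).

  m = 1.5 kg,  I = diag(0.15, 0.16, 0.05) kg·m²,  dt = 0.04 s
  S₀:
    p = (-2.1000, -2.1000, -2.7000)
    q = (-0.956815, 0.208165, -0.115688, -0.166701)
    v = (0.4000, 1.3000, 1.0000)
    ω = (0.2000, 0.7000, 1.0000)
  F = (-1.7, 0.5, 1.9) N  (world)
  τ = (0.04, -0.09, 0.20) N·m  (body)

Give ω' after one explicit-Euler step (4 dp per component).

gyro term ω×Iω = (-0.0770, 0.0200, 0.0014)
(τ − ω×Iω)/I = (0.7800, -0.6875, 3.9720)
ω + α·dt = (0.2312, 0.6725, 1.1589)

ω' = (0.2312, 0.6725, 1.1589)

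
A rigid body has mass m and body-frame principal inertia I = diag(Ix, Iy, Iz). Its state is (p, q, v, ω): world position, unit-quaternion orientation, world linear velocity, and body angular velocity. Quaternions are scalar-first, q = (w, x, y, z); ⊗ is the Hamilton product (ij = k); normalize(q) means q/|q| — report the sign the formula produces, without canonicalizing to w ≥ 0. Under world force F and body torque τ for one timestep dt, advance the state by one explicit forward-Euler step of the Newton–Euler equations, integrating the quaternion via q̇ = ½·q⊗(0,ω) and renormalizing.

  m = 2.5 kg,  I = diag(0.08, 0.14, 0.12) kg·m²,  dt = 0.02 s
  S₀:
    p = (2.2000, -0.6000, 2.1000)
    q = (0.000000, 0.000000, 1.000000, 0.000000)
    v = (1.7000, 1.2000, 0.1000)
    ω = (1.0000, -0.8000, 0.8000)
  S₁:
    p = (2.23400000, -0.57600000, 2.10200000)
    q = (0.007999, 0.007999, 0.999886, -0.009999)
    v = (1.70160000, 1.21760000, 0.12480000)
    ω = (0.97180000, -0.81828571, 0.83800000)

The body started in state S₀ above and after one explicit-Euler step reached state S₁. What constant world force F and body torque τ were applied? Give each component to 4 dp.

velocity change Δv = (0.00160000, 0.01760000, 0.02480000)
m·(v₁−v₀)/dt = (0.2000, 2.2000, 3.1000)
rate change Δω = (-0.02820000, -0.01828571, 0.03800000)
precession coupling = (0.0128, -0.0320, -0.0480)
τ = I·(Δω/dt) + ω₀×(Iω₀) = (-0.1000, -0.1600, 0.1800)

F = (0.2000, 2.2000, 3.1000)
τ = (-0.1000, -0.1600, 0.1800)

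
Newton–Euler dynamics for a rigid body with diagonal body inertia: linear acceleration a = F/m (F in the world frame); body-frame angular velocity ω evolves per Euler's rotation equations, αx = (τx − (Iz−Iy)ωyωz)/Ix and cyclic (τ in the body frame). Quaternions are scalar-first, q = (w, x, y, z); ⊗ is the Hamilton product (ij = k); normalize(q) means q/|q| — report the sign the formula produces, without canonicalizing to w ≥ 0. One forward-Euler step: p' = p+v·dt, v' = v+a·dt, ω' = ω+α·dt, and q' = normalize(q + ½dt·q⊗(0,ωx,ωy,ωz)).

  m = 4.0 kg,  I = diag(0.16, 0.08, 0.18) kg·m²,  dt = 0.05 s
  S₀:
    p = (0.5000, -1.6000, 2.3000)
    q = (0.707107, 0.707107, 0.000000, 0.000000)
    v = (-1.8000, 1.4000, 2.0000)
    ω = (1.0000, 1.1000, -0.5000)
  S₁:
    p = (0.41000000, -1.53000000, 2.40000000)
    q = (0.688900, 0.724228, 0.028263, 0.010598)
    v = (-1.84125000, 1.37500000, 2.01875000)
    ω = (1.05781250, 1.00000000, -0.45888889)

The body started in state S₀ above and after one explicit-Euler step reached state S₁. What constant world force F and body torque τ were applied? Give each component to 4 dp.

F = (-3.3000, -2.0000, 1.5000)
τ = (0.1300, -0.1500, 0.0600)

velocity change Δv = (-0.04125000, -0.02500000, 0.01875000)
m·(v₁−v₀)/dt = (-3.3000, -2.0000, 1.5000)
ω₁ − ω₀ = (0.05781250, -0.10000000, 0.04111111)
precession coupling = (-0.0550, 0.0100, -0.0880)
applied torque τ = (0.1300, -0.1500, 0.0600)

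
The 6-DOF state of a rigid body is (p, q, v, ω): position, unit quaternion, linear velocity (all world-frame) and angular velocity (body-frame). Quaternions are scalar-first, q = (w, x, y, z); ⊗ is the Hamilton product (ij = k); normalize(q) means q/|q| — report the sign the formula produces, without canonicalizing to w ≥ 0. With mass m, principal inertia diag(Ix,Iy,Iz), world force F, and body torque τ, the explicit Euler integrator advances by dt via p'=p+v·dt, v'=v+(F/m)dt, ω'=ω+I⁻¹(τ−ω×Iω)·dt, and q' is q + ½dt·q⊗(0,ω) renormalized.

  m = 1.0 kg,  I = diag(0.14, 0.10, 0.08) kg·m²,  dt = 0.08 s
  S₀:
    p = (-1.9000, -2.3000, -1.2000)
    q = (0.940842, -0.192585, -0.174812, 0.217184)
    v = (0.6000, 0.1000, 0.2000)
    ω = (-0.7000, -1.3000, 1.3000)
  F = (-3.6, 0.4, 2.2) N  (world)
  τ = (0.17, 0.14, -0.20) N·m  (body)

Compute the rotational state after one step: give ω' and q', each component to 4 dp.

gyro term ω×Iω = (0.0338, -0.0546, -0.0364)
(τ − ω×Iω)/I = (0.9729, 1.9460, -2.0450)
ω' = ω + α·dt = (-0.6222, -1.1443, 1.1364)
Hamilton product q⊗(0,ω) = (-0.6444043, -0.6035058, -1.1247629, 1.3510867)
q + ½dt·q⊗(0,ω), renormalized = (0.9122, -0.2161, -0.2191, 0.2704)

ω' = (-0.6222, -1.1443, 1.1364)
q' = (0.9122, -0.2161, -0.2191, 0.2704)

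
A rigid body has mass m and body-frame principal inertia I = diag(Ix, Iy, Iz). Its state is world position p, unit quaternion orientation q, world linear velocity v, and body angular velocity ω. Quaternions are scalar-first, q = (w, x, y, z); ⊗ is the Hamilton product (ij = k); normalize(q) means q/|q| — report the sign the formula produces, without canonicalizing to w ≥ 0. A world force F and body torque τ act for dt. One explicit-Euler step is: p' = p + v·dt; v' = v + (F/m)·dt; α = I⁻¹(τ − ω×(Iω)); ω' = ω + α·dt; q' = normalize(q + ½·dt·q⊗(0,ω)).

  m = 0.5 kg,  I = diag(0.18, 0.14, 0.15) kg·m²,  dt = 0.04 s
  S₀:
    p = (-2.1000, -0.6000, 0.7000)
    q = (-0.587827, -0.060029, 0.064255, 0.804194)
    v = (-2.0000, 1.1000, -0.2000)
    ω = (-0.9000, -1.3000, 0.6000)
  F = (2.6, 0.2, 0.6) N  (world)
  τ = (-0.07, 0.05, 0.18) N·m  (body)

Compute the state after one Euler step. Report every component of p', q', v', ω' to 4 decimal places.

p' = (-2.1800, -0.5560, 0.6920)
q' = (-0.5965, -0.0278, 0.0657, 0.7994)
v' = (-1.7920, 1.1160, -0.1520)
ω' = (-0.9138, -1.2811, 0.6605)

new position p' = (-2.1800, -0.5560, 0.6920)
v' = v + a·dt = (-1.7920, 1.1160, -0.1520)
α = I⁻¹(τ − ω×Iω) = (-0.3456, 0.4729, 1.5120)
ω + α·dt = (-0.9138, -1.2811, 0.6605)
2q̇ = q⊗(0,ω) = (-0.4530110, 1.6130495, 0.0764179, -0.2168290)
q + ½dt·q⊗(0,ω), renormalized = (-0.5965, -0.0278, 0.0657, 0.7994)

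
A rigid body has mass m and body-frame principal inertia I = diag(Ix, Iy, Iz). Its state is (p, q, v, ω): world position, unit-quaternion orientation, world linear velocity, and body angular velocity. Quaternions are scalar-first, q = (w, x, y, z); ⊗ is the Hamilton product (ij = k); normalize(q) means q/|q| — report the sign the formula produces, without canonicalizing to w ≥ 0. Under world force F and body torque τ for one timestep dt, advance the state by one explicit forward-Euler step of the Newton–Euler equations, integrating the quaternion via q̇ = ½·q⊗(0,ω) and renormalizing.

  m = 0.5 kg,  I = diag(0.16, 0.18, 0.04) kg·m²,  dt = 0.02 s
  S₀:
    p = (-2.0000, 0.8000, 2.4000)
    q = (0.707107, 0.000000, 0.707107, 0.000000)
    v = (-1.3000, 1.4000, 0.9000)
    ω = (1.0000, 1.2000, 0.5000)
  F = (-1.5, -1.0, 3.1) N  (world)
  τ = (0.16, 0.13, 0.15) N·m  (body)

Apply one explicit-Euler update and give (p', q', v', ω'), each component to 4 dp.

p' = (-2.0260, 0.8280, 2.4180)
q' = (0.6985, 0.0106, 0.7155, -0.0035)
v' = (-1.3600, 1.3600, 1.0240)
ω' = (1.0305, 1.2078, 0.5630)

precession coupling ω×(Iω) = (-0.0840, 0.0600, 0.0240)
angular accel α = (1.5250, 0.3889, 3.1500)
ω' = ω + α·dt = (1.0305, 1.2078, 0.5630)
2q̇ = q⊗(0,ω) = (-0.8485284, 1.0606605, 0.8485284, -0.3535535)
q + ½dt·q⊗(0,ω), renormalized = (0.6985, 0.0106, 0.7155, -0.0035)
a = F/m = (-3.0000, -2.0000, 6.2000)
p' = p + v·dt = (-2.0260, 0.8280, 2.4180)
v' = v + a·dt = (-1.3600, 1.3600, 1.0240)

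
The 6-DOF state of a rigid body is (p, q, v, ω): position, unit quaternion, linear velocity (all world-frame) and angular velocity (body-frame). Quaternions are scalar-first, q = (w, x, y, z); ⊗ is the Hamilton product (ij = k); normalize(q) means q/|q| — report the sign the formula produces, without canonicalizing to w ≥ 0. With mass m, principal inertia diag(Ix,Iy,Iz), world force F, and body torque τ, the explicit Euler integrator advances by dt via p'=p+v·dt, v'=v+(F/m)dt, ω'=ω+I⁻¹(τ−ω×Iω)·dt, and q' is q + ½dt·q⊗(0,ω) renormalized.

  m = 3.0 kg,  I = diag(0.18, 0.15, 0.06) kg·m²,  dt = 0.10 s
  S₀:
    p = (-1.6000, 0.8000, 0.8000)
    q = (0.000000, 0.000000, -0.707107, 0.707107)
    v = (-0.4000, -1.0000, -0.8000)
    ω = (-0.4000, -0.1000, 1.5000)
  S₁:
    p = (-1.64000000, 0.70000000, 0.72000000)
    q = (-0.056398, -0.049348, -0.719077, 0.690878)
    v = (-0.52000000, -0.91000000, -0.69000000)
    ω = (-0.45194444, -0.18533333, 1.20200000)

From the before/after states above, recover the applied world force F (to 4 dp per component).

F = (-3.6000, 2.7000, 3.3000)

v₁ − v₀ = (-0.12000000, 0.09000000, 0.11000000)
applied force F = (-3.6000, 2.7000, 3.3000)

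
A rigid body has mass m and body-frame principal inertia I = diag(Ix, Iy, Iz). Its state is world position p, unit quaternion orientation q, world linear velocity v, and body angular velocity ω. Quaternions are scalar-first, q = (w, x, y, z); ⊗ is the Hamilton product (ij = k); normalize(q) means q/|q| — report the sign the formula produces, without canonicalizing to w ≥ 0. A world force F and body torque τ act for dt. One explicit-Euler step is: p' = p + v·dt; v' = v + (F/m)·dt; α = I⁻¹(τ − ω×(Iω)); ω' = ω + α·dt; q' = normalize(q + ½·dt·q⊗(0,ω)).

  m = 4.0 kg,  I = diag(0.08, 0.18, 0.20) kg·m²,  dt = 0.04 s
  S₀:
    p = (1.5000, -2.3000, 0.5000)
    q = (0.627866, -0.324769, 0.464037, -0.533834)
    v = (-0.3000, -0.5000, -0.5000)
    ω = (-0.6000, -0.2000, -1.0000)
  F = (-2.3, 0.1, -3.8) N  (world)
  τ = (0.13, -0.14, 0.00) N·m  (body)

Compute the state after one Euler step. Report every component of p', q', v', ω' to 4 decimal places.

p' = (1.4880, -2.3200, 0.4800)
q' = (0.6150, -0.3436, 0.4613, -0.5394)
v' = (-0.3230, -0.4990, -0.5380)
ω' = (-0.5370, -0.2151, -1.0024)

a = F/m = (-0.5750, 0.0250, -0.9500)
new position p' = (1.4880, -2.3200, 0.4800)
v' = v + a·dt = (-0.3230, -0.4990, -0.5380)
angular accel α = (1.5750, -0.3778, -0.0600)
ω' = ω + α·dt = (-0.5370, -0.2151, -1.0024)
Hamilton product q⊗(0,ω) = (-0.6358880, -0.9475234, -0.1300418, -0.2844900)
q + ½dt·q⊗(0,ω), renormalized = (0.6150, -0.3436, 0.4613, -0.5394)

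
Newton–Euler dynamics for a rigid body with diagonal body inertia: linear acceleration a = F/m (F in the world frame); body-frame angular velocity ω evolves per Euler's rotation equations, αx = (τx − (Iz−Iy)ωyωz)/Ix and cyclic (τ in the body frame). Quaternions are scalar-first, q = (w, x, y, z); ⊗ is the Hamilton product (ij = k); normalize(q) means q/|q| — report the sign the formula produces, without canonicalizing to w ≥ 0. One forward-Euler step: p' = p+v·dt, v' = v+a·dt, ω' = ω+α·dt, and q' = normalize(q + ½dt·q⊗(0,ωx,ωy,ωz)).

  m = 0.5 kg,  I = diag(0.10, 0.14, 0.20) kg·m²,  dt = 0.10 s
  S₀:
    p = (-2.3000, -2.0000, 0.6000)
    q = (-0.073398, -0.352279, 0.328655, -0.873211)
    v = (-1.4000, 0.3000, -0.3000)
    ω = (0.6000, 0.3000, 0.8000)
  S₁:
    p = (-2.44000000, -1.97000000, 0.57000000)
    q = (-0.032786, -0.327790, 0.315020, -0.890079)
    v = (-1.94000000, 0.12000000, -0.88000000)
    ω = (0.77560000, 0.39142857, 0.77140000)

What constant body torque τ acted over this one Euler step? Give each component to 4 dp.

rate change Δω = (0.17560000, 0.09142857, -0.02860000)
ω₀×(Iω₀) = (0.0144, -0.0480, 0.0072)
I·α + gyro = (0.1900, 0.0800, -0.0500)

τ = (0.1900, 0.0800, -0.0500)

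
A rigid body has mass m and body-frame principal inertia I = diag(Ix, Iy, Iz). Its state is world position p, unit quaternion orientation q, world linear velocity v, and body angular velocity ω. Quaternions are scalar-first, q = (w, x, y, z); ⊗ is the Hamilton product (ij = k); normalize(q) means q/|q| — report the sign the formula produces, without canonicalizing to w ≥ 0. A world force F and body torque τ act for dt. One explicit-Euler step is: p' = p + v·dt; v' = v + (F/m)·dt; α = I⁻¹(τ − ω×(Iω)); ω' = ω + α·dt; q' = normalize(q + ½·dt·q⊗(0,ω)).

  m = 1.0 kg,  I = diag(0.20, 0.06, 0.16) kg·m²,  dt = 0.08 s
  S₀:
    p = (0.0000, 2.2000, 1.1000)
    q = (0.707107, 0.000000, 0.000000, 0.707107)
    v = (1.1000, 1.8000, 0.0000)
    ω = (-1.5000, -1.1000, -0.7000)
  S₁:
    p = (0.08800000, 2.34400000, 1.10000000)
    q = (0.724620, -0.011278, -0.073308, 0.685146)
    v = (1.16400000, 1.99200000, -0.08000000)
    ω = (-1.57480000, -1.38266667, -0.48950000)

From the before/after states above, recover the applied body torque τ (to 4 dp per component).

ω₁ − ω₀ = (-0.07480000, -0.28266667, 0.21050000)
gyro term ω₀×Iω₀ = (0.0770, 0.0420, -0.2310)
applied torque τ = (-0.1100, -0.1700, 0.1900)

τ = (-0.1100, -0.1700, 0.1900)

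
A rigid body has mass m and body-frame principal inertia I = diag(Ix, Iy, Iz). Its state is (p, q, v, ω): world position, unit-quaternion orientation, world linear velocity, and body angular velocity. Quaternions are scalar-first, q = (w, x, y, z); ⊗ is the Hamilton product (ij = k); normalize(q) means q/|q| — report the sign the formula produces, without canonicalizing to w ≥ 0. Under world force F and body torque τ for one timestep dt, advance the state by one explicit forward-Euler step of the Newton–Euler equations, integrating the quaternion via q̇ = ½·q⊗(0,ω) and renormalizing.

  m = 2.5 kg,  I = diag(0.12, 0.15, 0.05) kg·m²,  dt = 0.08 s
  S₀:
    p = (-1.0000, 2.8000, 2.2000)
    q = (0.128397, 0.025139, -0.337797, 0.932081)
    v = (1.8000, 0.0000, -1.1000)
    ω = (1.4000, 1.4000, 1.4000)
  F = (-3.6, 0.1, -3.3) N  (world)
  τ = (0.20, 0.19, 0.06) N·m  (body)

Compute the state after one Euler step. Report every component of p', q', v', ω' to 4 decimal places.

p' = (-0.8560, 2.8000, 2.1120)
q' = (0.0933, -0.0386, -0.2785, 0.9551)
v' = (1.6848, 0.0032, -1.2056)
ω' = (1.6640, 1.4282, 1.4019)

(τ − ω×Iω)/I = (3.3000, 0.3520, 0.0240)
ω' = ω + α·dt = (1.6640, 1.4282, 1.4019)
Hamilton product q⊗(0,ω) = (-0.8671922, -1.5980734, 1.4494746, 0.6878662)
q' = normalize(q + ½dt·q⊗(0,ω)) = (0.0933, -0.0386, -0.2785, 0.9551)
p + v·dt = (-0.8560, 2.8000, 2.1120)
v + (F/m)dt = (1.6848, 0.0032, -1.2056)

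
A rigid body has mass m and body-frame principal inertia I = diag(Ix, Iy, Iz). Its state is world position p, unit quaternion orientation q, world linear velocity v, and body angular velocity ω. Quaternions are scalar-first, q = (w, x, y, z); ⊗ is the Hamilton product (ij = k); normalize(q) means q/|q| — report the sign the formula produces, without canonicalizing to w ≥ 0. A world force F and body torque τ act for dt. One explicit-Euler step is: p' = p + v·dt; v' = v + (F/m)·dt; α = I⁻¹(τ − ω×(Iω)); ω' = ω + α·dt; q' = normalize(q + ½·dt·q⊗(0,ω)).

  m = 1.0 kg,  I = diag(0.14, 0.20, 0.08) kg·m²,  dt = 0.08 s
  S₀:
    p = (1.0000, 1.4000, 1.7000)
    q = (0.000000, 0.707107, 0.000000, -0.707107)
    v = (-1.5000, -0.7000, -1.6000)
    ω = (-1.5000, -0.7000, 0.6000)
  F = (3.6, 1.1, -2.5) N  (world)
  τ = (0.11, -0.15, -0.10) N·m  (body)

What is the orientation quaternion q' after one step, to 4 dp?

q⊗(0,ω) = (1.4849247, -0.4949749, 0.6363963, -0.4949749)
updated quaternion q' = (0.0593, 0.6856, 0.0254, -0.7251)

q' = (0.0593, 0.6856, 0.0254, -0.7251)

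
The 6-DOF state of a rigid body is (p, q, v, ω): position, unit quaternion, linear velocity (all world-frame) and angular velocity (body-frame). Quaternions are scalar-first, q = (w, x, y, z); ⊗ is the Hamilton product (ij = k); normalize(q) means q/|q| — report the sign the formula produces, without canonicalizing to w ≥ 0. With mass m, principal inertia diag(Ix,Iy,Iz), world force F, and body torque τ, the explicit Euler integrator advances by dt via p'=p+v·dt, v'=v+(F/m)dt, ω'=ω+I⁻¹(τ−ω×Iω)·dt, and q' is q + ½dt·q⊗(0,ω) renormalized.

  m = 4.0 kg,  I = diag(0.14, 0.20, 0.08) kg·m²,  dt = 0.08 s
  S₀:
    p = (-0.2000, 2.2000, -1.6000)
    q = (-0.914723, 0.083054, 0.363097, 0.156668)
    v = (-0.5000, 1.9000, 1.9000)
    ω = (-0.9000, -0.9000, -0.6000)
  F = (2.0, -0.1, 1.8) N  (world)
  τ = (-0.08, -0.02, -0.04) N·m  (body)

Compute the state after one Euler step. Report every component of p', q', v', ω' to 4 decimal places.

p' = (-0.2400, 2.3520, -1.4480)
q' = (-0.8935, 0.1127, 0.3918, 0.1884)
v' = (-0.4600, 1.8980, 1.9360)
ω' = (-0.9087, -0.9210, -0.6886)

precession coupling ω×(Iω) = (-0.0648, 0.0324, 0.0486)
α = I⁻¹(τ − ω×Iω) = (-0.1086, -0.2620, -1.1075)
ω + α·dt = (-0.9087, -0.9210, -0.6886)
2q̇ = q⊗(0,ω) = (0.4955367, 0.7463937, 0.7320819, 0.8008725)
q + ½dt·q⊗(0,ω), renormalized = (-0.8935, 0.1127, 0.3918, 0.1884)
new position p' = (-0.2400, 2.3520, -1.4480)
new velocity v' = (-0.4600, 1.8980, 1.9360)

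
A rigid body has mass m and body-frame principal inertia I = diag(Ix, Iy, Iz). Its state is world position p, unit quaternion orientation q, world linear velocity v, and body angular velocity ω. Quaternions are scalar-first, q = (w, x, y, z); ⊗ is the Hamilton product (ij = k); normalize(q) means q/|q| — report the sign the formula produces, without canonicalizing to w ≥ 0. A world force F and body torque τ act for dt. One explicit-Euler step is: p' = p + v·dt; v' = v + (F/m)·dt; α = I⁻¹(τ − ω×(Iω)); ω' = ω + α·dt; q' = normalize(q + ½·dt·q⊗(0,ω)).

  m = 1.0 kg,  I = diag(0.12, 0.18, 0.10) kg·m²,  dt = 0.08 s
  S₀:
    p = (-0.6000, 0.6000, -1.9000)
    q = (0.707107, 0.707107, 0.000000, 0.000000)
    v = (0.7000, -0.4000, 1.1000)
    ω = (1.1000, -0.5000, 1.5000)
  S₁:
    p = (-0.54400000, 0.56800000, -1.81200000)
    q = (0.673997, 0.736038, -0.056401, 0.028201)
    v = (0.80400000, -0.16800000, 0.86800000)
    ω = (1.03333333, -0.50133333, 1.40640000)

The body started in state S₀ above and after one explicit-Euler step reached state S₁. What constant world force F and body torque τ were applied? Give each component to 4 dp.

F = (1.3000, 2.9000, -2.9000)
τ = (-0.0400, 0.0300, -0.1500)

v₁ − v₀ = (0.10400000, 0.23200000, -0.23200000)
applied force F = (1.3000, 2.9000, -2.9000)
ω₁ − ω₀ = (-0.06666667, -0.00133333, -0.09360000)
ω₀×(Iω₀) = (0.0600, 0.0330, -0.0330)
τ = I·(Δω/dt) + ω₀×(Iω₀) = (-0.0400, 0.0300, -0.1500)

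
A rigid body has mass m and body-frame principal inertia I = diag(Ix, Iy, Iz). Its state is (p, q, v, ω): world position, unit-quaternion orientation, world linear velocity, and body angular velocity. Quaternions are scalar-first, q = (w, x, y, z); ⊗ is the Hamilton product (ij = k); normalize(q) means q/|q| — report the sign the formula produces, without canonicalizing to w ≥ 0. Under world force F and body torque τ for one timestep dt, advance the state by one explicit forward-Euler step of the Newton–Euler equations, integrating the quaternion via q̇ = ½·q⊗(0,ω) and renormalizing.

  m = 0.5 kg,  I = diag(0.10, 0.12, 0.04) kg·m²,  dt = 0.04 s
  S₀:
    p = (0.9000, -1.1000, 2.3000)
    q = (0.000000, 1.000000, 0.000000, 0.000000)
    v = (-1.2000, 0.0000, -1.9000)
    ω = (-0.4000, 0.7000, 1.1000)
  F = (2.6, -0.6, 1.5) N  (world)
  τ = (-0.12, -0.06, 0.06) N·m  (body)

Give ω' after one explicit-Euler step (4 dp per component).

precession coupling ω×(Iω) = (-0.0616, -0.0264, -0.0056)
α = I⁻¹(τ − ω×Iω) = (-0.5840, -0.2800, 1.6400)
new body rate ω' = (-0.4234, 0.6888, 1.1656)

ω' = (-0.4234, 0.6888, 1.1656)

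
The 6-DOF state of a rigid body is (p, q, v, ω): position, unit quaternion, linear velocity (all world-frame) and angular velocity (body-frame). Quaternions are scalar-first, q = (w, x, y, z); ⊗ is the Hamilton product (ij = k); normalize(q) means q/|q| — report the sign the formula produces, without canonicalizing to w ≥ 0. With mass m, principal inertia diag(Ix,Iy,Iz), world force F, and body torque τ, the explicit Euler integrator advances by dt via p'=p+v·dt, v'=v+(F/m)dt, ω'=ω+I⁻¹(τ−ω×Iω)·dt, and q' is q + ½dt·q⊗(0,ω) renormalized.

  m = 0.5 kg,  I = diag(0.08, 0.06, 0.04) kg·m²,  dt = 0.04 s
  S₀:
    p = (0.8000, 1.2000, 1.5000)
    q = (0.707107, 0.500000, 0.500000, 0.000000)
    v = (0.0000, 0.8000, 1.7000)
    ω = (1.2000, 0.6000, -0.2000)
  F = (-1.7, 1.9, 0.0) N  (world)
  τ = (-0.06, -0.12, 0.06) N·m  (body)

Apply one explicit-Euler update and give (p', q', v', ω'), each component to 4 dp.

p' = (0.8000, 1.2320, 1.5680)
q' = (0.6889, 0.5148, 0.5103, -0.0088)
v' = (-0.1360, 0.9520, 1.7000)
ω' = (1.1688, 0.5264, -0.1256)

linear accel F/m = (-3.4000, 3.8000, 0.0000)
p + v·dt = (0.8000, 1.2320, 1.5680)
new velocity v' = (-0.1360, 0.9520, 1.7000)
angular accel α = (-0.7800, -1.8400, 1.8600)
ω + α·dt = (1.1688, 0.5264, -0.1256)
Hamilton product q⊗(0,ω) = (-0.9000000, 0.7485284, 0.5242642, -0.4414214)
updated quaternion q' = (0.6889, 0.5148, 0.5103, -0.0088)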